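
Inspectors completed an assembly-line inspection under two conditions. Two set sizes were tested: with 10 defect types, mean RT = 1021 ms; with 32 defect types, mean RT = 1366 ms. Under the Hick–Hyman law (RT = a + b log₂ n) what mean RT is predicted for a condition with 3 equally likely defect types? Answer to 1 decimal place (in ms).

With log₂ n on the abscissa the relation is linear; from the two conditions:
  b = (1366 − 1021) / (log₂ 32 − log₂ 10) = 345 / (5 − 3.3219) = 205.593 ms/bit
  a = 1021 − 205.593 × 3.3219 = 338.035 ms
Then RT(3) = 338.035 + 205.593 × log₂ 3 = 338.035 + 205.593 × 1.5850 ≈ 663.892 ms.

663.9 ms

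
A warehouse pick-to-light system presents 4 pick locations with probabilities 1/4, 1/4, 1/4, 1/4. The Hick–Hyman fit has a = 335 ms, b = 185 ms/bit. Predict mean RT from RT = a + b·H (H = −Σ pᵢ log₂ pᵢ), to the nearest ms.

705 ms

H = −Σ pᵢ log₂ pᵢ = 0.25·2 + 0.25·2 + 0.25·2 + 0.25·2 = 2.000 bits.
RT = 335 + 185 × 2.000 = 705.00 ms.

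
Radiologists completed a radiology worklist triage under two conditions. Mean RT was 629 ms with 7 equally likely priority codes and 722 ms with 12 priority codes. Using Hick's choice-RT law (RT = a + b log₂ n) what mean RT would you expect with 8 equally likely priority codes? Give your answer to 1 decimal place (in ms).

652.0 ms

With log₂ n on the abscissa the relation is linear; from the two conditions:
  b = (722 − 629) / (log₂ 12 − log₂ 7) = 93 / (3.5850 − 2.8074) = 119.598 ms/bit
  a = 629 − 119.598 × 2.8074 = 293.247 ms
Then RT(8) = 293.247 + 119.598 × log₂ 8 = 293.247 + 119.598 × 3 ≈ 652.040 ms.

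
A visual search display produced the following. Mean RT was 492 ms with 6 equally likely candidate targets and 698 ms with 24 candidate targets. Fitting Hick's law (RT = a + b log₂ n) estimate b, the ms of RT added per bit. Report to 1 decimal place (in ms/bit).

Slope: b = (698 − 492) / (log₂ 24 − log₂ 6) = 206/2.0000 = 103.000 ms/bit.

103.0 ms/bit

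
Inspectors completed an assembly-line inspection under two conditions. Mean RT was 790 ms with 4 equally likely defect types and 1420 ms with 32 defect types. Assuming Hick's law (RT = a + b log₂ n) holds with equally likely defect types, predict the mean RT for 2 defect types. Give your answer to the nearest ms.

580 ms

With log₂ n on the abscissa the relation is linear; from the two conditions:
  b = (1420 − 790) / (log₂ 32 − log₂ 4) = 630 / (5 − 2) = 210 ms/bit
  a = 790 − 210 × 2 = 370 ms
Then RT(2) = 370 + 210 × log₂ 2 = 370 + 210 × 1 ≈ 580.000 ms.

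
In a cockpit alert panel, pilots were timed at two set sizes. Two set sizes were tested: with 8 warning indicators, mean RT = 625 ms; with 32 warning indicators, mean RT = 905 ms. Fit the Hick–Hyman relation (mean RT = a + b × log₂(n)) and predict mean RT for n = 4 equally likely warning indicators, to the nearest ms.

485 ms

Fit slope and intercept:
  b = (905 − 625) / (log₂ 32 − log₂ 8) = 280 / (5 − 3) = 140 ms/bit
  a = 625 − 140 × 3 = 205 ms
Then RT(4) = 205 + 140 × log₂ 4 = 205 + 140 × 2 ≈ 485.000 ms.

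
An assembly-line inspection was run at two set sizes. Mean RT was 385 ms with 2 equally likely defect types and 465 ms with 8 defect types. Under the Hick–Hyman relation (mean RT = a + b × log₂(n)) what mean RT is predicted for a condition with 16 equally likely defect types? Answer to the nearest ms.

With log₂ n on the abscissa the relation is linear; from the two conditions:
  b = (465 − 385) / (log₂ 8 − log₂ 2) = 80 / (3 − 1) = 40 ms/bit
  a = 385 − 40 × 1 = 345 ms
Then RT(16) = 345 + 40 × log₂ 16 = 345 + 40 × 4 ≈ 505.000 ms.

505 ms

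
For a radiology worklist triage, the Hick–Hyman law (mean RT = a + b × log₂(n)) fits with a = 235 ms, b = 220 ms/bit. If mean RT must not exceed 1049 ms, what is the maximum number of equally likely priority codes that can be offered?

Information budget: (1049 − 235)/220 = 3.7000 bits, so n ≤ 2^3.7000 = 12.996 → at most 12.

12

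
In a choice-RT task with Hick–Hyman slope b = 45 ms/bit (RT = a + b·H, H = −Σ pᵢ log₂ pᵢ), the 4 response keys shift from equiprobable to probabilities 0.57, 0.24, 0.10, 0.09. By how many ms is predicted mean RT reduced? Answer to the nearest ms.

18 ms

The RT saving is b·ΔH. Equiprobable H₀ = log₂(4) = 2.0000 bits; with the given probabilities H = 1.6012 bits.
b·(H₀ − H) = 45 × (2.0000 − 1.6012) = 17.94 ms.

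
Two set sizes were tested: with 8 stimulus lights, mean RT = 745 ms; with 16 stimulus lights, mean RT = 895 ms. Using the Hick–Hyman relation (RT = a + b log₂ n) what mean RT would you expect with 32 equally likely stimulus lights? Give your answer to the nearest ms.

Solve the two-equation system in a and b:
  b = (895 − 745) / (log₂ 16 − log₂ 8) = 150 / (4 − 3) = 150 ms/bit
  a = 745 − 150 × 3 = 295 ms
Then RT(32) = 295 + 150 × log₂ 32 = 295 + 150 × 5 ≈ 1045.000 ms.

1045 ms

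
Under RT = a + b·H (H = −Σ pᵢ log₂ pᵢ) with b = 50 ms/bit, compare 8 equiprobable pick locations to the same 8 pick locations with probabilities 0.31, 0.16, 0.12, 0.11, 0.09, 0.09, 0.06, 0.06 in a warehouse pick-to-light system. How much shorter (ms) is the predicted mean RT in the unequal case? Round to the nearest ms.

11 ms

The RT saving is b·ΔH. Equiprobable H₀ = log₂(8) = 3.0000 bits; with the given probabilities H = 2.7765 bits.
b·(H₀ − H) = 50 × (3.0000 − 2.7765) = 11.17 ms.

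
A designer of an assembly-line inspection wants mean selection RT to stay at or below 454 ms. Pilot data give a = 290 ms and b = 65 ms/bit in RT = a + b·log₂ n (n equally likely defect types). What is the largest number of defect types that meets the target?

Information budget: (454 − 290)/65 = 2.5231 bits, so n ≤ 2^2.5231 = 5.748 → at most 5.

5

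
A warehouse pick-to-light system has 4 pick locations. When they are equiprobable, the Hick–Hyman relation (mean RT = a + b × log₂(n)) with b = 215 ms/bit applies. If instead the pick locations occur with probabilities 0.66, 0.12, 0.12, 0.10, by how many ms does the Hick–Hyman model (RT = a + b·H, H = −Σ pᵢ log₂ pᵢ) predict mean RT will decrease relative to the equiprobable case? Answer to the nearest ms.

The RT saving is b·ΔH. Equiprobable H₀ = log₂(4) = 2.0000 bits; with the given probabilities H = 1.4620 bits.
b·(H₀ − H) = 215 × (2.0000 − 1.4620) = 115.68 ms.

116 ms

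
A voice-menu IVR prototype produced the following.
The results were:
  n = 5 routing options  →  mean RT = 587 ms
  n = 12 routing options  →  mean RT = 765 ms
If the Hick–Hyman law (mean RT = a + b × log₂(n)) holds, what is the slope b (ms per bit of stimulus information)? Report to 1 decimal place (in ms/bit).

140.9 ms/bit

Slope: b = (765 − 587) / (log₂ 12 − log₂ 5) = 178/1.2630 = 140.930 ms/bit.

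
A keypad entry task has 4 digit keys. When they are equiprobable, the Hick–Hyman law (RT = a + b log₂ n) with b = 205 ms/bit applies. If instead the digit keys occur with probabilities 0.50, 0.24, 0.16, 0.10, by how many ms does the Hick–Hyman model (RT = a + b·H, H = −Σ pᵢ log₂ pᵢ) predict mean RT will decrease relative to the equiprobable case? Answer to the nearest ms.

51 ms

The RT saving is b·ΔH. Equiprobable H₀ = log₂(4) = 2.0000 bits; with the given probabilities H = 1.7493 bits.
b·(H₀ − H) = 205 × (2.0000 − 1.7493) = 51.38 ms.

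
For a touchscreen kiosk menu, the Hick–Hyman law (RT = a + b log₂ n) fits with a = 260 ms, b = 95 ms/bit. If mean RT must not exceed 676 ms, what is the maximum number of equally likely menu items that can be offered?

20

Set 260 + 95·log₂ n ≤ 676 → log₂ n ≤ (676 − 260)/95 = 4.3789.
So n ≤ 2^4.3789 = 20.806; the largest integer n is 20.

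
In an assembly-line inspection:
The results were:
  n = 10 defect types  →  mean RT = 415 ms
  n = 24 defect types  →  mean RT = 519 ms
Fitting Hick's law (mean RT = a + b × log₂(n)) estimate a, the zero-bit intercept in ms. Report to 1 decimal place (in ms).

141.5 ms

b = (RT₂ − RT₁)/(log₂ n₂ − log₂ n₁) = (519 − 415)/(4.5850 − 3.3219) = 82.341 ms/bit.
Intercept: a = 415 − 82.341·log₂(10) = 141.468 ms.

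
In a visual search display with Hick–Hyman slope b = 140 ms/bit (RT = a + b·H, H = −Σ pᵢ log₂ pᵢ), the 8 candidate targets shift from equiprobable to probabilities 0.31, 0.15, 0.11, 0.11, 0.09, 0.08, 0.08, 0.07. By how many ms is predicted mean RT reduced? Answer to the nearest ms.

Equiprobable entropy H₀ = log₂ 8 = 3.0000 bits.
Skewed entropy H = −Σ pᵢ log₂ pᵢ = 2.7991 bits.
ΔRT = b·(H₀ − H) = 140 × 0.2009 = 28.12 ms.

28 ms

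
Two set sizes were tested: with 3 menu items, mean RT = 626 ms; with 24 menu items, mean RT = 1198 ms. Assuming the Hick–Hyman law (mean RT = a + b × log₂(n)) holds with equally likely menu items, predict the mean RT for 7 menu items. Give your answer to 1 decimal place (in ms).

859.1 ms

Fit slope and intercept:
  b = (1198 − 626) / (log₂ 24 − log₂ 3) = 572 / (4.5850 − 1.5850) = 190.667 ms/bit
  a = 626 − 190.667 × 1.5850 = 323.800 ms
Then RT(7) = 323.800 + 190.667 × log₂ 7 = 323.800 + 190.667 × 2.8074 ≈ 859.069 ms.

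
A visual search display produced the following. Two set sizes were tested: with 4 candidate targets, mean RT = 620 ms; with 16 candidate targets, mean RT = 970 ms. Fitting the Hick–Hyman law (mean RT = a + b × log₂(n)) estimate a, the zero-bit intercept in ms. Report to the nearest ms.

270 ms

The slope on a log₂ axis is (970 − 620) / (4 − 2) = 175 ms/bit.
a = RT₁ − b·log₂ n₁ = 620 − 175 × 2 = 270.000 ms.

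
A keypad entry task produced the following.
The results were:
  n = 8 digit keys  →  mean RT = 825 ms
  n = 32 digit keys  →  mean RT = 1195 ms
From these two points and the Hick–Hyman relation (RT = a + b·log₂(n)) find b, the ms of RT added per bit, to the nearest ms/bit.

185 ms/bit

b = (RT₂ − RT₁)/(log₂ n₂ − log₂ n₁) = (1195 − 825)/(5 − 3) = 185 ms/bit.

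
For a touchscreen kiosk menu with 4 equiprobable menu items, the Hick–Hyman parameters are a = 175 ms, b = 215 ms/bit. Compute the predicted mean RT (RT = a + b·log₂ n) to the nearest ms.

605 ms

log₂(4) = 2 bits, so RT = 175 + 215 × 2 ≈ 605.000 ms.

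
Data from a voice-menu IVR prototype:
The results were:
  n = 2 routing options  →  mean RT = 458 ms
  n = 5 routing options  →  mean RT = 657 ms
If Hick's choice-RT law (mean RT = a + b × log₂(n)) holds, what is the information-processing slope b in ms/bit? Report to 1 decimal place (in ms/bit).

150.5 ms/bit

b = (RT₂ − RT₁)/(log₂ n₂ − log₂ n₁) = (657 − 458)/(2.3219 − 1) = 150.538 ms/bit.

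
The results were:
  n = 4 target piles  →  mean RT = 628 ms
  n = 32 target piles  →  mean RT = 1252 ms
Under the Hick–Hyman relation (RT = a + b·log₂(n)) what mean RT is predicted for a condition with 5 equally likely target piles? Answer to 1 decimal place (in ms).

Solve the two-equation system in a and b:
  b = (1252 − 628) / (log₂ 32 − log₂ 4) = 624 / (5 − 2) = 208.000 ms/bit
  a = 628 − 208.000 × 2 = 212.000 ms
Then RT(5) = 212.000 + 208.000 × log₂ 5 = 212.000 + 208.000 × 2.3219 ≈ 694.961 ms.

695.0 ms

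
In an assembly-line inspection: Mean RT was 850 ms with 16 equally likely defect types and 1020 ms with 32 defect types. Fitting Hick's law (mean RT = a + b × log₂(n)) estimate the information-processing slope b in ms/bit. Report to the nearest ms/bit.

b = (RT₂ − RT₁)/(log₂ n₂ − log₂ n₁) = (1020 − 850)/(5 − 4) = 170 ms/bit.

170 ms/bit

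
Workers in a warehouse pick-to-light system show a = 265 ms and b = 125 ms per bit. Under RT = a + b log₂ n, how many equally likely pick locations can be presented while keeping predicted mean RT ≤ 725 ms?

12

125·log₂ n ≤ 725 − 265 = 460, giving log₂ n ≤ 3.6800 and n ≤ 12.817. The largest whole number is 12.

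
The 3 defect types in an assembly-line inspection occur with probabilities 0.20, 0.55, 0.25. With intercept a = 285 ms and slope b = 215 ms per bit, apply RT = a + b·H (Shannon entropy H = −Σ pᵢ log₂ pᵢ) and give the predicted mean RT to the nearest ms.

594 ms

Entropy contributions −pᵢ log₂ pᵢ: 0.4644, 0.4744, 0.5000; sum H = 1.4388 bits.
RT = a + bH = 285 + 215·1.4388 = 594.33 ms.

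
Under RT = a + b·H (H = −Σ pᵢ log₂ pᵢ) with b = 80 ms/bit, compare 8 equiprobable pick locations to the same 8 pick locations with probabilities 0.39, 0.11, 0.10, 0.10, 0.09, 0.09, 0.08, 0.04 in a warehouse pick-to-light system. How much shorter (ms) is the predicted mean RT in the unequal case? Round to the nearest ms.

28 ms

Equiprobable entropy H₀ = log₂ 8 = 3.0000 bits.
Skewed entropy H = −Σ pᵢ log₂ pᵢ = 2.6470 bits.
ΔRT = b·(H₀ − H) = 80 × 0.3530 = 28.24 ms.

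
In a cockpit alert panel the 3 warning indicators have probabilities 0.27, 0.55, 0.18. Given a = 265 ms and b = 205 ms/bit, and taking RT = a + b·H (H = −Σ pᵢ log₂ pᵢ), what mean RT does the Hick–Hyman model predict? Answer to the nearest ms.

558 ms

H = 0.27·log₂(1/0.27) + 0.55·log₂(1/0.55) + 0.18·log₂(1/0.18) = 1.4297 bits.
RT = 265 + 205 × 1.4297 = 558.09 ms.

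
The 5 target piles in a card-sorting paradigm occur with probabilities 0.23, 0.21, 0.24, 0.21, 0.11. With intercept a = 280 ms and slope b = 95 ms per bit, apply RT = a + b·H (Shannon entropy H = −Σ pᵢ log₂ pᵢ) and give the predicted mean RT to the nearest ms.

H = 0.23·log₂(1/0.23) + 0.21·log₂(1/0.21) + 0.24·log₂(1/0.24) + 0.21·log₂(1/0.21) + 0.11·log₂(1/0.11) = 2.2777 bits.
RT = 280 + 95 × 2.2777 = 496.38 ms.

496 ms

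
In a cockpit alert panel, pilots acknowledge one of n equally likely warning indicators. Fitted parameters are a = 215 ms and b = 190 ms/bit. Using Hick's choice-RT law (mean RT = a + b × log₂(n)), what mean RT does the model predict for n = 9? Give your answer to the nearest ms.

log₂(9) = 3.1699 bits, so RT = 215 + 190 × 3.1699 ≈ 817.286 ms.

817 ms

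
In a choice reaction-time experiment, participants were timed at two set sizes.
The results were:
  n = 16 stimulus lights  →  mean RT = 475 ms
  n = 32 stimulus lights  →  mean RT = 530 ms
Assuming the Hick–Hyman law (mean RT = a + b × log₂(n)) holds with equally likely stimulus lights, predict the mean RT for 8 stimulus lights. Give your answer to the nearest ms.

420 ms

Fit slope and intercept:
  b = (530 − 475) / (log₂ 32 − log₂ 16) = 55 / (5 − 4) = 55 ms/bit
  a = 475 − 55 × 4 = 255 ms
Then RT(8) = 255 + 55 × log₂ 8 = 255 + 55 × 3 ≈ 420.000 ms.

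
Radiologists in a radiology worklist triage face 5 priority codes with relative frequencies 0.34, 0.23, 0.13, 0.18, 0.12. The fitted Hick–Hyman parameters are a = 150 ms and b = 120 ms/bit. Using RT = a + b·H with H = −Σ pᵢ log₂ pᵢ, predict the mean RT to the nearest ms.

415 ms

H = 0.34·log₂(1/0.34) + 0.23·log₂(1/0.23) + 0.13·log₂(1/0.13) + 0.18·log₂(1/0.18) + 0.12·log₂(1/0.12) = 2.2119 bits.
RT = 150 + 120 × 2.2119 = 415.42 ms.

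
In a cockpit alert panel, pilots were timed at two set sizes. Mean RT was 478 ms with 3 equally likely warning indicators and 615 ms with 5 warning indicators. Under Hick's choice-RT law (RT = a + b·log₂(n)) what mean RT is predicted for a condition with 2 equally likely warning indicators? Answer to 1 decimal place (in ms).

369.3 ms

Fit slope and intercept:
  b = (615 − 478) / (log₂ 5 − log₂ 3) = 137 / (2.3219 − 1.5850) = 185.897 ms/bit
  a = 478 − 185.897 × 1.5850 = 183.360 ms
Then RT(2) = 183.360 + 185.897 × log₂ 2 = 183.360 + 185.897 × 1 ≈ 369.257 ms.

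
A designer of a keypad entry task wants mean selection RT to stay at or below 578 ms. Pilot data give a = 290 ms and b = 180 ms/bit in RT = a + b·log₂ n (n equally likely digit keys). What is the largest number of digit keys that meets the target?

3

Information budget: (578 − 290)/180 = 1.6000 bits, so n ≤ 2^1.6000 = 3.031 → at most 3.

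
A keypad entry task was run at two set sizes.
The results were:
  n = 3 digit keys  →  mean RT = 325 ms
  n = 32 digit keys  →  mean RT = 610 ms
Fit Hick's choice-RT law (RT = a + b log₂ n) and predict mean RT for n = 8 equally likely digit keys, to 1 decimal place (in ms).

443.1 ms

Solve the two-equation system in a and b:
  b = (610 − 325) / (log₂ 32 − log₂ 3) = 285 / (5 − 1.5850) = 83.454 ms/bit
  a = 325 − 83.454 × 1.5850 = 192.728 ms
Then RT(8) = 192.728 + 83.454 × log₂ 8 = 192.728 + 83.454 × 3 ≈ 443.091 ms.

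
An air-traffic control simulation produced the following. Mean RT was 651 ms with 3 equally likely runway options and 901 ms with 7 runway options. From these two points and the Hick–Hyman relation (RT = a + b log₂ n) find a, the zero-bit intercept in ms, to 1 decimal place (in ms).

b = (RT₂ − RT₁)/(log₂ n₂ − log₂ n₁) = (901 − 651)/(2.8074 − 1.5850) = 204.517 ms/bit.
Intercept: a = 651 − 204.517·log₂(3) = 326.848 ms.

326.8 ms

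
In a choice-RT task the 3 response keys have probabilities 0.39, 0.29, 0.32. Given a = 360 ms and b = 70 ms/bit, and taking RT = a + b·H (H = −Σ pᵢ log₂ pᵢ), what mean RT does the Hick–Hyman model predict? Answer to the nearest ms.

470 ms

Entropy contributions −pᵢ log₂ pᵢ: 0.5298, 0.5179, 0.5260; sum H = 1.5737 bits.
RT = a + bH = 360 + 70·1.5737 = 470.16 ms.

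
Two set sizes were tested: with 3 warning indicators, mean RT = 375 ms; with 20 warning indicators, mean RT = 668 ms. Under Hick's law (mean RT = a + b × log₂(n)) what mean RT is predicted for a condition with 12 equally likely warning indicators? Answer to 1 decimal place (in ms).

With log₂ n on the abscissa the relation is linear; from the two conditions:
  b = (668 − 375) / (log₂ 20 − log₂ 3) = 293 / (4.3219 − 1.5850) = 107.053 ms/bit
  a = 375 − 107.053 × 1.5850 = 205.325 ms
Then RT(12) = 205.325 + 107.053 × log₂ 12 = 205.325 + 107.053 × 3.5850 ≈ 589.106 ms.

589.1 ms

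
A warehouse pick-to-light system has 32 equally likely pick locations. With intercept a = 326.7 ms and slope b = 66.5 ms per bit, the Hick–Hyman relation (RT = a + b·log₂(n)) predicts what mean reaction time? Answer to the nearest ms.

659 ms

log₂(32) = 5 bits, so RT = 326.7 + 66.5 × 5 ≈ 659.200 ms.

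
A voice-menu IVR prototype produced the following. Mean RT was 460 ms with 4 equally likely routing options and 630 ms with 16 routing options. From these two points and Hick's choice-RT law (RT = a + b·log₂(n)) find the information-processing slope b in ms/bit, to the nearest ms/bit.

85 ms/bit

Slope: b = (630 − 460) / (log₂ 16 − log₂ 4) = 170/2.0000 = 85 ms/bit.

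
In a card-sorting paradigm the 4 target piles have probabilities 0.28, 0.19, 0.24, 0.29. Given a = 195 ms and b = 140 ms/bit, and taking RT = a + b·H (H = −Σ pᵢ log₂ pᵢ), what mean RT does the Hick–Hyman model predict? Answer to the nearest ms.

472 ms

Entropy contributions −pᵢ log₂ pᵢ: 0.5142, 0.4552, 0.4941, 0.5179; sum H = 1.9815 bits.
RT = a + bH = 195 + 140·1.9815 = 472.41 ms.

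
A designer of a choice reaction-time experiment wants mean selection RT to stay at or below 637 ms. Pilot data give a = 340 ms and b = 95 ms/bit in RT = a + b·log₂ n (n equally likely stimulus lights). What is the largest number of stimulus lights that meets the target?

95·log₂ n ≤ 637 − 340 = 297, giving log₂ n ≤ 3.1263 and n ≤ 8.732. The largest whole number is 8.

8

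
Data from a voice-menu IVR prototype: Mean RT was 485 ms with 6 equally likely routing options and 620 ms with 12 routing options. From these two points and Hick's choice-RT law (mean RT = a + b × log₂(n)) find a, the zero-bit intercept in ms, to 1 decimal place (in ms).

136.0 ms

The slope on a log₂ axis is (620 − 485) / (3.5850 − 2.5850) = 135.000 ms/bit.
a = RT₁ − b·log₂ n₁ = 485 − 135.000 × 2.5850 = 136.030 ms.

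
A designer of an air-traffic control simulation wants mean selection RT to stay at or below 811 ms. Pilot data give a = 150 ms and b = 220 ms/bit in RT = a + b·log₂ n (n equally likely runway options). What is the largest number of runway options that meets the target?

8

220·log₂ n ≤ 811 − 150 = 661, giving log₂ n ≤ 3.0045 and n ≤ 8.025. The largest whole number is 8.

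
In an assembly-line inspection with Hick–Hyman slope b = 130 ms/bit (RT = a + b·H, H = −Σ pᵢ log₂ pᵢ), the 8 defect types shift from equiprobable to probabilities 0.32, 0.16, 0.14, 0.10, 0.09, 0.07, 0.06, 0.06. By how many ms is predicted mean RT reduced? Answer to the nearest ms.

Equiprobable entropy H₀ = log₂ 8 = 3.0000 bits.
Skewed entropy H = −Σ pᵢ log₂ pᵢ = 2.7466 bits.
ΔRT = b·(H₀ − H) = 130 × 0.2534 = 32.94 ms.

33 ms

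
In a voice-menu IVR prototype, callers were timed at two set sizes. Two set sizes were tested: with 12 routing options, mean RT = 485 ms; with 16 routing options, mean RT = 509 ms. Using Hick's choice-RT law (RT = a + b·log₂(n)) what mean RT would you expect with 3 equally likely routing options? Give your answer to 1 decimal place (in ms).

369.3 ms

Solve the two-equation system in a and b:
  b = (509 − 485) / (log₂ 16 − log₂ 12) = 24 / (4 − 3.5850) = 57.826 ms/bit
  a = 485 − 57.826 × 3.5850 = 277.696 ms
Then RT(3) = 277.696 + 57.826 × log₂ 3 = 277.696 + 57.826 × 1.5850 ≈ 369.348 ms.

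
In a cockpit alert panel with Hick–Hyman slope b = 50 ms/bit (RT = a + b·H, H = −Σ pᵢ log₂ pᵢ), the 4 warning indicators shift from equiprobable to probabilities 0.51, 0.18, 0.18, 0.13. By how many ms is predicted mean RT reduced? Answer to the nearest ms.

12 ms

Equiprobable entropy H₀ = log₂ 4 = 2.0000 bits.
Skewed entropy H = −Σ pᵢ log₂ pᵢ = 1.7687 bits.
ΔRT = b·(H₀ − H) = 50 × 0.2313 = 11.57 ms.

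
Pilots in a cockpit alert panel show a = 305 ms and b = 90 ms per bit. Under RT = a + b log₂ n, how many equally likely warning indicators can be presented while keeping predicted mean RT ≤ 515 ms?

5

Information budget: (515 − 305)/90 = 2.3333 bits, so n ≤ 2^2.3333 = 5.040 → at most 5.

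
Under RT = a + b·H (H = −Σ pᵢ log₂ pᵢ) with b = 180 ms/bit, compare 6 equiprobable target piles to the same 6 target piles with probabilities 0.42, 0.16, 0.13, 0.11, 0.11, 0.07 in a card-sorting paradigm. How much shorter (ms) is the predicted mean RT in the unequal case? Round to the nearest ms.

Equiprobable entropy H₀ = log₂ 6 = 2.5850 bits.
Skewed entropy H = −Σ pᵢ log₂ pᵢ = 2.3004 bits.
ΔRT = b·(H₀ − H) = 180 × 0.2845 = 51.21 ms.

51 ms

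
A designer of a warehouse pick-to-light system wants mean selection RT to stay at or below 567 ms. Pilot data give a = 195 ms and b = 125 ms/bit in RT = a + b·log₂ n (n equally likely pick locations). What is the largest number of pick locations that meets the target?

7

125·log₂ n ≤ 567 − 195 = 372, giving log₂ n ≤ 2.9760 and n ≤ 7.868. The largest whole number is 7.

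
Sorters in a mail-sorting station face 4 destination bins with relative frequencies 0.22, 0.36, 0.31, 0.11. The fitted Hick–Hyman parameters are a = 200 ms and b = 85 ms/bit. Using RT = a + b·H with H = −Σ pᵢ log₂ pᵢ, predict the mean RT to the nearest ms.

360 ms

Entropy contributions −pᵢ log₂ pᵢ: 0.4806, 0.5306, 0.5238, 0.3503; sum H = 1.8853 bits.
RT = a + bH = 200 + 85·1.8853 = 360.25 ms.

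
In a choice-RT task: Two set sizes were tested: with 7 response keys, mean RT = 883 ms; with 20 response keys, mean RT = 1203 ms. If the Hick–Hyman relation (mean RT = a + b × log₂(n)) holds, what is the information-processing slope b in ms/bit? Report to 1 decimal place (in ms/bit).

211.3 ms/bit

b = (RT₂ − RT₁)/(log₂ n₂ − log₂ n₁) = (1203 − 883)/(4.3219 − 2.8074) = 211.281 ms/bit.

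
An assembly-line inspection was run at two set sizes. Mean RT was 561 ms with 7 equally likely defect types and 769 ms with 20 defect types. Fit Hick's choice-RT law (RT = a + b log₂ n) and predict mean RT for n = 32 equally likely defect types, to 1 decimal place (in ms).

862.1 ms

With log₂ n on the abscissa the relation is linear; from the two conditions:
  b = (769 − 561) / (log₂ 20 − log₂ 7) = 208 / (4.3219 − 2.8074) = 137.332 ms/bit
  a = 561 − 137.332 × 2.8074 = 175.459 ms
Then RT(32) = 175.459 + 137.332 × log₂ 32 = 175.459 + 137.332 × 5 ≈ 862.121 ms.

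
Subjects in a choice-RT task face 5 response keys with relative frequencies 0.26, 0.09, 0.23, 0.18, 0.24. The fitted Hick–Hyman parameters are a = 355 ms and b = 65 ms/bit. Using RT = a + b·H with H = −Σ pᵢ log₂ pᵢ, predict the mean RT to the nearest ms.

501 ms

H = 0.26·log₂(1/0.26) + 0.09·log₂(1/0.09) + 0.23·log₂(1/0.23) + 0.18·log₂(1/0.18) + 0.24·log₂(1/0.24) = 2.2451 bits.
RT = 355 + 65 × 2.2451 = 500.93 ms.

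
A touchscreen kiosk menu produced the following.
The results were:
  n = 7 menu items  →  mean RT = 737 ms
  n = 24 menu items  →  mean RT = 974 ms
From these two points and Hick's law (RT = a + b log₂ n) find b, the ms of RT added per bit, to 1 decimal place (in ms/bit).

133.3 ms/bit

b = (RT₂ − RT₁)/(log₂ n₂ − log₂ n₁) = (974 − 737)/(4.5850 − 2.8074) = 133.325 ms/bit.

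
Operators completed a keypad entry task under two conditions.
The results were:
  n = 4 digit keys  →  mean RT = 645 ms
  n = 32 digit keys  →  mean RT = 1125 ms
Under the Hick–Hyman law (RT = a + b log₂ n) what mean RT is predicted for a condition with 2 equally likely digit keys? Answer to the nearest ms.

485 ms

RT is linear in log₂ n, so two points fix the line:
  b = (1125 − 645) / (log₂ 32 − log₂ 4) = 480 / (5 − 2) = 160 ms/bit
  a = 645 − 160 × 2 = 325 ms
Then RT(2) = 325 + 160 × log₂ 2 = 325 + 160 × 1 ≈ 485.000 ms.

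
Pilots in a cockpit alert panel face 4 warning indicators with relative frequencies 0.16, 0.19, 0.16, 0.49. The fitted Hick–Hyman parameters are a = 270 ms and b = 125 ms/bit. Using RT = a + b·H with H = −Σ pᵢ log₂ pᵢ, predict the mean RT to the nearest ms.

Entropy contributions −pᵢ log₂ pᵢ: 0.4230, 0.4552, 0.4230, 0.5043; sum H = 1.8055 bits.
RT = a + bH = 270 + 125·1.8055 = 495.69 ms.

496 ms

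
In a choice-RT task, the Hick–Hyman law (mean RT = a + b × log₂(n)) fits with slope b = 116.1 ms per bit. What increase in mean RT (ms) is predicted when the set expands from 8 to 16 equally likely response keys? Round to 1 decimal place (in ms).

116.1 ms

Only the slope matters, since a is common to both: ΔRT = b·log₂(n₂/n₁).
log₂(16) − log₂(8) = log₂(16/8) = log₂(2) = 1.
ΔRT = 116.1 × 1.0000 = 116.100 ms.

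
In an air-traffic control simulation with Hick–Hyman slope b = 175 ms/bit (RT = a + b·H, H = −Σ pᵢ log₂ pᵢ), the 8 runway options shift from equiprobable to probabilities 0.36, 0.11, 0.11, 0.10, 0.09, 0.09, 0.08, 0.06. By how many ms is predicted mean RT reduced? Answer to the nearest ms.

48 ms

The RT saving is b·ΔH. Equiprobable H₀ = log₂(8) = 3.0000 bits; with the given probabilities H = 2.7237 bits.
b·(H₀ − H) = 175 × (3.0000 − 2.7237) = 48.35 ms.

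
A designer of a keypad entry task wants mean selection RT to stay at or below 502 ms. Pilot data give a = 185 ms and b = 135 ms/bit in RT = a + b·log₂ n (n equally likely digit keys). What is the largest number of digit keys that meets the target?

5

135·log₂ n ≤ 502 − 185 = 317, giving log₂ n ≤ 2.3481 and n ≤ 5.092. The largest whole number is 5.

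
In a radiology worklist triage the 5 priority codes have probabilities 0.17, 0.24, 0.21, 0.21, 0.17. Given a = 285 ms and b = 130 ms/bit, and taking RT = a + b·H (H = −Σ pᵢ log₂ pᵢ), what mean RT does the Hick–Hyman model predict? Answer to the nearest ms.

Entropy contributions −pᵢ log₂ pᵢ: 0.4346, 0.4941, 0.4728, 0.4728, 0.4346; sum H = 2.3090 bits.
RT = a + bH = 285 + 130·2.3090 = 585.16 ms.

585 ms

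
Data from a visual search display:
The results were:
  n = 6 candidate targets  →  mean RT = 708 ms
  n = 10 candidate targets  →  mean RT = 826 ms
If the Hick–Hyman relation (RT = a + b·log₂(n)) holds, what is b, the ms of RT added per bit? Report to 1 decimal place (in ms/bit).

160.1 ms/bit

The slope on a log₂ axis is (826 − 708) / (3.3219 − 2.5850) = 160.116 ms/bit.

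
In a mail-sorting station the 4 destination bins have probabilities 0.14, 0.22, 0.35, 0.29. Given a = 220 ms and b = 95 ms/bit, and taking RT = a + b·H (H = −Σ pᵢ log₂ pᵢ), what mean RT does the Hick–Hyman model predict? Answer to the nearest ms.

403 ms

H = 0.14·log₂(1/0.14) + 0.22·log₂(1/0.22) + 0.35·log₂(1/0.35) + 0.29·log₂(1/0.29) = 1.9257 bits.
RT = 220 + 95 × 1.9257 = 402.94 ms.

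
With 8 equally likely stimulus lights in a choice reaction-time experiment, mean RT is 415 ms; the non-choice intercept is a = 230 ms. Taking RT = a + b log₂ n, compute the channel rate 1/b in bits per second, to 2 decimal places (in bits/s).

b = (415 − 230)/log₂ 8 = 185/3 = 61.667 ms per bit = 0.06167 s/bit; the reciprocal is 16.216 bits/s.

16.22 bits/s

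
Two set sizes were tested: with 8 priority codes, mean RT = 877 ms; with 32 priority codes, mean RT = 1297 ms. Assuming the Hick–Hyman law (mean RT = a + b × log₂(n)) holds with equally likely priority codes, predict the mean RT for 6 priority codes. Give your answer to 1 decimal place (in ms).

789.8 ms

With log₂ n on the abscissa the relation is linear; from the two conditions:
  b = (1297 − 877) / (log₂ 32 − log₂ 8) = 420 / (5 − 3) = 210.000 ms/bit
  a = 877 − 210.000 × 3 = 247.000 ms
Then RT(6) = 247.000 + 210.000 × log₂ 6 = 247.000 + 210.000 × 2.5850 ≈ 789.842 ms.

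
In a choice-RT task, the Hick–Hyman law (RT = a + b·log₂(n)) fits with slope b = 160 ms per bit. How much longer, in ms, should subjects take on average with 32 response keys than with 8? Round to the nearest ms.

ΔRT = (a + b log₂ n₂) − (a + b log₂ n₁) = b·(log₂ n₂ − log₂ n₁).
log₂(32) − log₂(8) = log₂(32/8) = log₂(4) = 2.
ΔRT = 160 × 2.0000 = 320.000 ms.

320 ms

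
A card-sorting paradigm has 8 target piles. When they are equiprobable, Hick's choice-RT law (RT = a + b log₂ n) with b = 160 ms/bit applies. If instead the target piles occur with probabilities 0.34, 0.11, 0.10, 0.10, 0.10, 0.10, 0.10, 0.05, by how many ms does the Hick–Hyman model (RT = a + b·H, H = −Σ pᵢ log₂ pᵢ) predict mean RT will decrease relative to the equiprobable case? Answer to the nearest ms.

The RT saving is b·ΔH. Equiprobable H₀ = log₂(8) = 3.0000 bits; with the given probabilities H = 2.7565 bits.
b·(H₀ − H) = 160 × (3.0000 − 2.7565) = 38.96 ms.

39 ms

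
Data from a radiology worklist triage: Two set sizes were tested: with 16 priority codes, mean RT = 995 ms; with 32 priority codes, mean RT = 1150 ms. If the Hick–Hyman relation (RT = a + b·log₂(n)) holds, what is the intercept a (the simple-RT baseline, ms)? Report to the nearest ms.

375 ms

b = (RT₂ − RT₁)/(log₂ n₂ − log₂ n₁) = (1150 − 995)/(5 − 4) = 155 ms/bit.
a = RT₁ − b·log₂ n₁ = 995 − 155 × 4 = 375.000 ms.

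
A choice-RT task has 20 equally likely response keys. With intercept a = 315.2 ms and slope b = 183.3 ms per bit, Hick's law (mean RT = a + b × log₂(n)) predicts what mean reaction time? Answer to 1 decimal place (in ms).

log₂(20) = 4.3219 bits, so RT = 315.2 + 183.3 × 4.3219 ≈ 1107.409 ms.

1107.4 ms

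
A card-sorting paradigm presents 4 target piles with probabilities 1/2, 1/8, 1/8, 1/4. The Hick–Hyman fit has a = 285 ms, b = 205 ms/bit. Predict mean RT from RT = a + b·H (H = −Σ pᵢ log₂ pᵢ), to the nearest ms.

Each term −pᵢ log₂ pᵢ: 0.5·1 + 0.125·3 + 0.125·3 + 0.25·2; summed, H = 1.750 bits.
Mean RT = a + bH = 285 + 205·1.750 = 643.75 ms.

644 ms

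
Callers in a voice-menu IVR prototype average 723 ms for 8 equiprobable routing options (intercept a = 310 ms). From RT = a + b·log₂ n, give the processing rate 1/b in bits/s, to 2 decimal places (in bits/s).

b = (723 − 310)/log₂ 8 = 413/3 = 137.667 ms per bit = 0.13767 s/bit; the reciprocal is 7.264 bits/s.

7.26 bits/s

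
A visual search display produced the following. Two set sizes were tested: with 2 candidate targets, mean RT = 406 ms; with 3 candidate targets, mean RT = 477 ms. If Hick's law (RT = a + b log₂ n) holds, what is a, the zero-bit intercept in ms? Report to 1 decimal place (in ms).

284.6 ms

b = (RT₂ − RT₁)/(log₂ n₂ − log₂ n₁) = (477 − 406)/(1.5850 − 1) = 121.375 ms/bit.
Intercept: a = 406 − 121.375·log₂(2) = 284.625 ms.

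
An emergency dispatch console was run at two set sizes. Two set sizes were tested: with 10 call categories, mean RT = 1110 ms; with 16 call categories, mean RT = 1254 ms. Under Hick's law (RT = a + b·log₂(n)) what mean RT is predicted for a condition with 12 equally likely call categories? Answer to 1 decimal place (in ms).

RT is linear in log₂ n, so two points fix the line:
  b = (1254 − 1110) / (log₂ 16 − log₂ 10) = 144 / (4 − 3.3219) = 212.367 ms/bit
  a = 1110 − 212.367 × 3.3219 = 404.533 ms
Then RT(12) = 404.533 + 212.367 × log₂ 12 = 404.533 + 212.367 × 3.5850 ≈ 1165.860 ms.

1165.9 ms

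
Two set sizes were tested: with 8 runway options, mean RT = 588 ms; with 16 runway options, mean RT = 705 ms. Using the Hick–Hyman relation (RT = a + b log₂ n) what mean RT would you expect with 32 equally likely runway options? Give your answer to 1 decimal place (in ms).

822.0 ms

RT is linear in log₂ n, so two points fix the line:
  b = (705 − 588) / (log₂ 16 − log₂ 8) = 117 / (4 − 3) = 117.000 ms/bit
  a = 588 − 117.000 × 3 = 237.000 ms
Then RT(32) = 237.000 + 117.000 × log₂ 32 = 237.000 + 117.000 × 5 ≈ 822.000 ms.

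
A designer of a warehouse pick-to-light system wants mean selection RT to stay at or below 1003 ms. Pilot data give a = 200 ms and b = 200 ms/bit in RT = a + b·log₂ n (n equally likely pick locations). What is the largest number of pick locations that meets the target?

16

200·log₂ n ≤ 1003 − 200 = 803, giving log₂ n ≤ 4.0150 and n ≤ 16.167. The largest whole number is 16.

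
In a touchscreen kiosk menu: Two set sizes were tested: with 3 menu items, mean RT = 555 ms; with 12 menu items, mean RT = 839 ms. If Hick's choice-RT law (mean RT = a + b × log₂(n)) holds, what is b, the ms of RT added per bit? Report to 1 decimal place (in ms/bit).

Slope: b = (839 − 555) / (log₂ 12 − log₂ 3) = 284/2.0000 = 142.000 ms/bit.

142.0 ms/bit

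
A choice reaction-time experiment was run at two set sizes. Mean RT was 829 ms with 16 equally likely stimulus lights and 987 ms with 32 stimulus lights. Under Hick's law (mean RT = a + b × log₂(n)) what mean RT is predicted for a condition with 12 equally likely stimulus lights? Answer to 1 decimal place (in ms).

763.4 ms

Solve the two-equation system in a and b:
  b = (987 − 829) / (log₂ 32 − log₂ 16) = 158 / (5 − 4) = 158.000 ms/bit
  a = 829 − 158.000 × 4 = 197.000 ms
Then RT(12) = 197.000 + 158.000 × log₂ 12 = 197.000 + 158.000 × 3.5850 ≈ 763.424 ms.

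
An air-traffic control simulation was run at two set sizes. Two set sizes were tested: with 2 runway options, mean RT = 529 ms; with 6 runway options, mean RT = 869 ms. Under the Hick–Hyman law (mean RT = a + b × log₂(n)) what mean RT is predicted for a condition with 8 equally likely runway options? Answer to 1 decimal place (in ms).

Fit slope and intercept:
  b = (869 − 529) / (log₂ 6 − log₂ 2) = 340 / (2.5850 − 1) = 214.516 ms/bit
  a = 529 − 214.516 × 1 = 314.484 ms
Then RT(8) = 314.484 + 214.516 × log₂ 8 = 314.484 + 214.516 × 3 ≈ 958.032 ms.

958.0 ms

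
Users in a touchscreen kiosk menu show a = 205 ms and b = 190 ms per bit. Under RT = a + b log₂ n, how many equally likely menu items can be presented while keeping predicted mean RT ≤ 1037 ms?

20

Information budget: (1037 − 205)/190 = 4.3789 bits, so n ≤ 2^4.3789 = 20.806 → at most 20.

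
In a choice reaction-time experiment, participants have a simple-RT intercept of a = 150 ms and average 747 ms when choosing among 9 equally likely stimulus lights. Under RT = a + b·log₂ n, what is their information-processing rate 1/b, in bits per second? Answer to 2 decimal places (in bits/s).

5.31 bits/s

Choice component = 747 − 150 = 597 ms over log₂(9) = 3.1699 bits.
b = 597 / 3.1699 = 188.333 ms/bit, so 1/b = 5.310 bits/s.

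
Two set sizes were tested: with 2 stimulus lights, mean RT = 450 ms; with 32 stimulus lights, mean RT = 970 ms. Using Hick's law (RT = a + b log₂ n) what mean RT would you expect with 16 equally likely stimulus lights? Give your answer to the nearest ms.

RT is linear in log₂ n, so two points fix the line:
  b = (970 − 450) / (log₂ 32 − log₂ 2) = 520 / (5 − 1) = 130 ms/bit
  a = 450 − 130 × 1 = 320 ms
Then RT(16) = 320 + 130 × log₂ 16 = 320 + 130 × 4 ≈ 840.000 ms.

840 ms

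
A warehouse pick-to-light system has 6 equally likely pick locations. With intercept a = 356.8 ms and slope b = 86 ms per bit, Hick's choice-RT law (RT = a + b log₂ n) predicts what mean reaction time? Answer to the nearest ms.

log₂(6) = 2.5850 bits, so RT = 356.8 + 86 × 2.5850 ≈ 579.107 ms.

579 ms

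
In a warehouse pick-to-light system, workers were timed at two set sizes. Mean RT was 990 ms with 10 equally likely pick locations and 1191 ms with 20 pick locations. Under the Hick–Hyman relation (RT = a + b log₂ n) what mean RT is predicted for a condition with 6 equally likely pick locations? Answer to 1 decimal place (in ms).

Solve the two-equation system in a and b:
  b = (1191 − 990) / (log₂ 20 − log₂ 10) = 201 / (4.3219 − 3.3219) = 201.000 ms/bit
  a = 990 − 201.000 × 3.3219 = 322.292 ms
Then RT(6) = 322.292 + 201.000 × log₂ 6 = 322.292 + 201.000 × 2.5850 ≈ 841.870 ms.

841.9 ms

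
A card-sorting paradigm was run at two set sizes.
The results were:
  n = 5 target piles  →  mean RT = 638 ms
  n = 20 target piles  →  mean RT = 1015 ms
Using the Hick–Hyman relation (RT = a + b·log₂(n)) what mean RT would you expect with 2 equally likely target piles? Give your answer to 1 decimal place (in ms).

Fit slope and intercept:
  b = (1015 − 638) / (log₂ 20 − log₂ 5) = 377 / (4.3219 − 2.3219) = 188.500 ms/bit
  a = 638 − 188.500 × 2.3219 = 200.317 ms
Then RT(2) = 200.317 + 188.500 × log₂ 2 = 200.317 + 188.500 × 1 ≈ 388.817 ms.

388.8 ms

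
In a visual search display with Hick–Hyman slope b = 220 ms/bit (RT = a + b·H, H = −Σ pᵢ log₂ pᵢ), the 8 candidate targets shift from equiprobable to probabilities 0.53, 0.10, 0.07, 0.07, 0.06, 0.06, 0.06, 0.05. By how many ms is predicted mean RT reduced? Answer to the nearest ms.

154 ms

Equiprobable entropy H₀ = log₂ 8 = 3.0000 bits.
Skewed entropy H = −Σ pᵢ log₂ pᵢ = 2.3014 bits.
ΔRT = b·(H₀ − H) = 220 × 0.6986 = 153.68 ms.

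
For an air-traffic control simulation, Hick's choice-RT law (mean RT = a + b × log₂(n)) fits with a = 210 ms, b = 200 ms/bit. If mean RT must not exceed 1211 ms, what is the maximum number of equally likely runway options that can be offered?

32

Set 210 + 200·log₂ n ≤ 1211 → log₂ n ≤ (1211 − 210)/200 = 5.0050.
So n ≤ 2^5.0050 = 32.111; the largest integer n is 32.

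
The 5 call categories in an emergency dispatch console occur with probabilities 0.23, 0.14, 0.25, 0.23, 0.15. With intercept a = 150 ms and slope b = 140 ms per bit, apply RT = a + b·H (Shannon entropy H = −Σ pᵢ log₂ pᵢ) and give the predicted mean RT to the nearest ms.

470 ms

H = 0.23·log₂(1/0.23) + 0.14·log₂(1/0.14) + 0.25·log₂(1/0.25) + 0.23·log₂(1/0.23) + 0.15·log₂(1/0.15) = 2.2830 bits.
RT = 150 + 140 × 2.2830 = 469.62 ms.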